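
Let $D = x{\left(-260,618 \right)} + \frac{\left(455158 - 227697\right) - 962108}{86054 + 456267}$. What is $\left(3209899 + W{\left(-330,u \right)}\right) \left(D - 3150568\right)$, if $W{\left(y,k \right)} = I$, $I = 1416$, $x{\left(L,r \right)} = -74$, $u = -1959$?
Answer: $- \frac{5487045663652058635}{542321} \approx -1.0118 \cdot 10^{13}$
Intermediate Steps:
$W{\left(y,k \right)} = 1416$
$D = - \frac{40866401}{542321}$ ($D = -74 + \frac{\left(455158 - 227697\right) - 962108}{86054 + 456267} = -74 + \frac{\left(455158 - 227697\right) - 962108}{542321} = -74 + \left(227461 - 962108\right) \frac{1}{542321} = -74 - \frac{734647}{542321} = - \frac{40866401}{542321} \approx -75.355$)
$\left(3209899 + W{\left(-330,u \right)}\right) \left(D - 3150568\right) = \left(3209899 + 1416\right) \left(- \frac{40866401}{542321} - 3150568\right) = 3211315 \left(- \frac{1708660054729}{542321}\right) = - \frac{5487045663652058635}{542321}$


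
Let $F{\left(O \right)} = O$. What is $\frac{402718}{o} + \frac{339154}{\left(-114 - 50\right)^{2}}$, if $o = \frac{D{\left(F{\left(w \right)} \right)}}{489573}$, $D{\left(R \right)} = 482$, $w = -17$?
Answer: $\frac{1325702935567793}{3240968} \approx 4.0905 \cdot 10^{8}$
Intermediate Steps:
$o = \frac{482}{489573} \approx 0.00098453$
$\frac{402718}{o} + \frac{339154}{\left(-114 - 50\right)^{2}} = \frac{402718}{\frac{482}{489573}} + \frac{339154}{\left(-114 - 50\right)^{2}} = 402718 \cdot \frac{489573}{482} + \frac{339154}{\left(-164\right)^{2}} = \frac{98579929707}{241} + \frac{339154}{26896} = \frac{98579929707}{241} + 339154 \cdot \frac{1}{26896} = \frac{98579929707}{241} + \frac{169577}{13448} = \frac{1325702935567793}{3240968}$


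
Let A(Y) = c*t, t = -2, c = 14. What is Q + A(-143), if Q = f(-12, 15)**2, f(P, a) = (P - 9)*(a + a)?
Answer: 396872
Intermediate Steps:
f(P, a) = 2*a*(-9 + P) (f(P, a) = (-9 + P)*(2*a) = 2*a*(-9 + P))
A(Y) = -28 (A(Y) = 14*(-2) = -28)
Q = 396900 (Q = (2*15*(-9 - 12))**2 = (2*15*(-21))**2 = (-630)**2 = 396900)
Q + A(-143) = 396900 - 28 = 396872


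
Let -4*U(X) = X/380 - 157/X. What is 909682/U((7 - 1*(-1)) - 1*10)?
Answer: -345679160/7457 ≈ -46356.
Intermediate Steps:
U(X) = -X/1520 + 157/(4*X) (U(X) = -(X/380 - 157/X)/4 = -(-157/X + X/380)/4 = -X/1520 + 157/(4*X))
909682/U((7 - 1*(-1)) - 1*10) = 909682/(((59660 - ((7 - 1*(-1)) - 1*10)**2)/(1520*((7 - 1*(-1)) - 1*10)))) = 909682/(((59660 - ((7 + 1) - 10)**2)/(1520*((7 + 1) - 10)))) = 909682/(((59660 - (8 - 10)**2)/(1520*(8 - 10)))) = 909682/(((1/1520)*(59660 - 1*(-2)**2)/(-2))) = 909682/(((1/1520)*(-1/2)*(59660 - 1*4))) = 909682/(((1/1520)*(-1/2)*(59660 - 4))) = 909682/(((1/1520)*(-1/2)*59656)) = 909682/(-7457/380) = 909682*(-380/7457) = -345679160/7457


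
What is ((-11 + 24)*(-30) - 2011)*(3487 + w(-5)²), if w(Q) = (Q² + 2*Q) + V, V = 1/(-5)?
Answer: -222455051/25 ≈ -8.8982e+6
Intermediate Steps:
V = -⅕ ≈ -0.20000
w(Q) = -⅕ + Q² + 2*Q (w(Q) = (Q² + 2*Q) - ⅕ = -⅕ + Q² + 2*Q)
((-11 + 24)*(-30) - 2011)*(3487 + w(-5)²) = ((-11 + 24)*(-30) - 2011)*(3487 + (-⅕ + (-5)² + 2*(-5))²) = (13*(-30) - 2011)*(3487 + (-⅕ + 25 - 10)²) = (-390 - 2011)*(3487 + (74/5)²) = -2401*(3487 + 5476/25) = -2401*92651/25 = -222455051/25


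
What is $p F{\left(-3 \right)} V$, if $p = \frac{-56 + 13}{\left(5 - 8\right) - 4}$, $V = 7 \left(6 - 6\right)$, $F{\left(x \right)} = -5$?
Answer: $0$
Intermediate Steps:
$V = 0$ ($V = 7 \cdot 0 = 0$)
$p = \frac{43}{7}$ ($p = - \frac{43}{\left(5 - 8\right) - 4} = - \frac{43}{-3 - 4} = - \frac{43}{-7} = \left(-43\right) \left(- \frac{1}{7}\right) = \frac{43}{7} \approx 6.1429$)
$p F{\left(-3 \right)} V = \frac{43}{7} \left(-5\right) 0 = \left(- \frac{215}{7}\right) 0 = 0$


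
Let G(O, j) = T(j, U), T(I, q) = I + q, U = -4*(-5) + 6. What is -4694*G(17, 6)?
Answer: -150208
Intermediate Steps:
U = 26 (U = 20 + 6 = 26)
G(O, j) = 26 + j (G(O, j) = j + 26 = 26 + j)
-4694*G(17, 6) = -4694*(26 + 6) = -4694*32 = -150208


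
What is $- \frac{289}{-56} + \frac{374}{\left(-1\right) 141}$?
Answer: $\frac{19805}{7896} \approx 2.5082$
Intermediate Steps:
$- \frac{289}{-56} + \frac{374}{\left(-1\right) 141} = \left(-289\right) \left(- \frac{1}{56}\right) + \frac{374}{-141} = \frac{289}{56} + 374 \left(- \frac{1}{141}\right) = \frac{289}{56} - \frac{374}{141} = \frac{19805}{7896}$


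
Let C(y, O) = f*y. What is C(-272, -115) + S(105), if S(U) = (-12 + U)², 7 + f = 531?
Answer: -133879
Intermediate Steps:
f = 524 (f = -7 + 531 = 524)
C(y, O) = 524*y
C(-272, -115) + S(105) = 524*(-272) + (-12 + 105)² = -142528 + 93² = -142528 + 8649 = -133879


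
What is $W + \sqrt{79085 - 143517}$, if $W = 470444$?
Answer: $470444 + 4 i \sqrt{4027} \approx 4.7044 \cdot 10^{5} + 253.83 i$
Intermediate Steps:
$W + \sqrt{79085 - 143517} = 470444 + \sqrt{79085 - 143517} = 470444 + \sqrt{-64432} = 470444 + 4 i \sqrt{4027}$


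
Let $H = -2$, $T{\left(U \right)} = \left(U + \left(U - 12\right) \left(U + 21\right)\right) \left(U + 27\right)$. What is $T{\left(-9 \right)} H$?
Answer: $9396$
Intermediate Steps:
$T{\left(U \right)} = \left(27 + U\right) \left(U + \left(-12 + U\right) \left(21 + U\right)\right)$ ($T{\left(U \right)} = \left(U + \left(-12 + U\right) \left(21 + U\right)\right) \left(27 + U\right) = \left(27 + U\right) \left(U + \left(-12 + U\right) \left(21 + U\right)\right)$)
$T{\left(-9 \right)} H = \left(-6804 + \left(-9\right)^{3} + 18 \left(-9\right) + 37 \left(-9\right)^{2}\right) \left(-2\right) = \left(-6804 - 729 - 162 + 37 \cdot 81\right) \left(-2\right) = \left(-6804 - 729 - 162 + 2997\right) \left(-2\right) = \left(-4698\right) \left(-2\right) = 9396$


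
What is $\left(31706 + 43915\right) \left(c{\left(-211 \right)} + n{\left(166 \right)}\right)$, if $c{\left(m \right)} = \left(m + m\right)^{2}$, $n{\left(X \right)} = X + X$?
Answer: $13491996336$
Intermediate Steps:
$n{\left(X \right)} = 2 X$
$c{\left(m \right)} = 4 m^{2}$ ($c{\left(m \right)} = \left(2 m\right)^{2} = 4 m^{2}$)
$\left(31706 + 43915\right) \left(c{\left(-211 \right)} + n{\left(166 \right)}\right) = \left(31706 + 43915\right) \left(4 \left(-211\right)^{2} + 2 \cdot 166\right) = 75621 \left(4 \cdot 44521 + 332\right) = 75621 \left(178084 + 332\right) = 75621 \cdot 178416 = 13491996336$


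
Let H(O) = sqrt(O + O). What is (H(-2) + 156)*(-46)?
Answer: -7176 - 92*I ≈ -7176.0 - 92.0*I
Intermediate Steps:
H(O) = sqrt(2)*sqrt(O) (H(O) = sqrt(2*O) = sqrt(2)*sqrt(O))
(H(-2) + 156)*(-46) = (sqrt(2)*sqrt(-2) + 156)*(-46) = (sqrt(2)*(I*sqrt(2)) + 156)*(-46) = (2*I + 156)*(-46) = (156 + 2*I)*(-46) = -7176 - 92*I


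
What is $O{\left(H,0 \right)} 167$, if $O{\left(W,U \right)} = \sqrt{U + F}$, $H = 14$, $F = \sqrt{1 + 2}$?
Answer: $167 \sqrt[4]{3} \approx 219.78$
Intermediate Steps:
$F = \sqrt{3} \approx 1.732$
$O{\left(W,U \right)} = \sqrt{U + \sqrt{3}}$
$O{\left(H,0 \right)} 167 = \sqrt{0 + \sqrt{3}} \cdot 167 = \sqrt{\sqrt{3}} \cdot 167 = \sqrt[4]{3} \cdot 167 = 167 \sqrt[4]{3}$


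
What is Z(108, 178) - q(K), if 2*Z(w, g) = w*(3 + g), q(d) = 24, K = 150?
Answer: 9750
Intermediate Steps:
Z(w, g) = w*(3 + g)/2 (Z(w, g) = (w*(3 + g))/2 = w*(3 + g)/2)
Z(108, 178) - q(K) = (½)*108*(3 + 178) - 1*24 = (½)*108*181 - 24 = 9774 - 24 = 9750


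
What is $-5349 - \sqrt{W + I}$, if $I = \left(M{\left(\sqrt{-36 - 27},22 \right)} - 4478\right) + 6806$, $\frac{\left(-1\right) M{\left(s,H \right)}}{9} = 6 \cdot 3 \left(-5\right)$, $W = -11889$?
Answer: $-5349 - i \sqrt{8751} \approx -5349.0 - 93.547 i$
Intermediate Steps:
$M{\left(s,H \right)} = 810$ ($M{\left(s,H \right)} = - 9 \cdot 6 \cdot 3 \left(-5\right) = - 9 \cdot 18 \left(-5\right) = \left(-9\right) \left(-90\right) = 810$)
$I = 3138$ ($I = \left(810 - 4478\right) + 6806 = -3668 + 6806 = 3138$)
$-5349 - \sqrt{W + I} = -5349 - \sqrt{-11889 + 3138} = -5349 - \sqrt{-8751} = -5349 - i \sqrt{8751}$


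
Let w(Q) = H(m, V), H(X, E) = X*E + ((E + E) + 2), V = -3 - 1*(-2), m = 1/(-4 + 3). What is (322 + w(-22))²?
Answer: 104329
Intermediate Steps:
m = -1 (m = 1/(-1) = -1)
V = -1 (V = -3 + 2 = -1)
H(X, E) = 2 + 2*E + E*X (H(X, E) = E*X + (2*E + 2) = E*X + (2 + 2*E) = 2 + 2*E + E*X)
w(Q) = 1 (w(Q) = 2 + 2*(-1) - 1*(-1) = 2 - 2 + 1 = 1)
(322 + w(-22))² = (322 + 1)² = 323² = 104329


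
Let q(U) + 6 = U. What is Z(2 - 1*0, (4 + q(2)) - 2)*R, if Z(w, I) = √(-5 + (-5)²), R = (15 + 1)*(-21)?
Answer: -672*√5 ≈ -1502.6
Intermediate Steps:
q(U) = -6 + U
R = -336 (R = 16*(-21) = -336)
Z(w, I) = 2*√5 (Z(w, I) = √(-5 + 25) = √20 = 2*√5)
Z(2 - 1*0, (4 + q(2)) - 2)*R = (2*√5)*(-336) = -672*√5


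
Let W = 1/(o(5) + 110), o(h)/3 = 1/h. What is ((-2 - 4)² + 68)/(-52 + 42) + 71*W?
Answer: -26981/2765 ≈ -9.7580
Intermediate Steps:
o(h) = 3/h (o(h) = 3*(1/h) = 3/h)
W = 5/553 (W = 1/(3/5 + 110) = 1/(3*(⅕) + 110) = 1/(⅗ + 110) = 1/(553/5) = 5/553 ≈ 0.0090416)
((-2 - 4)² + 68)/(-52 + 42) + 71*W = ((-2 - 4)² + 68)/(-52 + 42) + 71*(5/553) = ((-6)² + 68)/(-10) + 355/553 = (36 + 68)*(-⅒) + 355/553 = 104*(-⅒) + 355/553 = -52/5 + 355/553 = -26981/2765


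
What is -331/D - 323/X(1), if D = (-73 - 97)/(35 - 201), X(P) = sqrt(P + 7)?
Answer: -27473/85 - 323*sqrt(2)/4 ≈ -437.41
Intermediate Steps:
X(P) = sqrt(7 + P)
D = 85/83 (D = -170/(-166) = -170*(-1/166) = 85/83 ≈ 1.0241)
-331/D - 323/X(1) = -331/85/83 - 323/sqrt(7 + 1) = -331*83/85 - 323*sqrt(2)/4 = -27473/85 - 323*sqrt(2)/4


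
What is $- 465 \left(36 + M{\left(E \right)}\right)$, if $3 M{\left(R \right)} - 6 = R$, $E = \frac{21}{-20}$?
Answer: $- \frac{70029}{4} \approx -17507.0$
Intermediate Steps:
$E = - \frac{21}{20}$ ($E = 21 \left(- \frac{1}{20}\right) = - \frac{21}{20} \approx -1.05$)
$M{\left(R \right)} = 2 + \frac{R}{3}$
$- 465 \left(36 + M{\left(E \right)}\right) = - 465 \left(36 + \left(2 + \frac{1}{3} \left(- \frac{21}{20}\right)\right)\right) = - 465 \left(36 + \left(2 - \frac{7}{20}\right)\right) = - 465 \left(36 + \frac{33}{20}\right) = \left(-465\right) \frac{753}{20} = - \frac{70029}{4}$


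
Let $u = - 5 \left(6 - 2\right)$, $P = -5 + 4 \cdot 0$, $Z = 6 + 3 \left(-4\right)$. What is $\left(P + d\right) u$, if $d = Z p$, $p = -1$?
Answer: $-20$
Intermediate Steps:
$Z = -6$ ($Z = 6 - 12 = -6$)
$P = -5$ ($P = -5 + 0 = -5$)
$u = -20$ ($u = \left(-5\right) 4 = -20$)
$d = 6$ ($d = \left(-6\right) \left(-1\right) = 6$)
$\left(P + d\right) u = \left(-5 + 6\right) \left(-20\right) = 1 \left(-20\right) = -20$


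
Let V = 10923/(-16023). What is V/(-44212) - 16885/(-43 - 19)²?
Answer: -249196705901/56731744153 ≈ -4.3925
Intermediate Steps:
V = -3641/5341 (V = 10923*(-1/16023) = -3641/5341 ≈ -0.68171)
V/(-44212) - 16885/(-43 - 19)² = -3641/5341/(-44212) - 16885/(-43 - 19)² = -3641/5341*(-1/44212) - 16885/((-62)²) = 3641/236136292 - 16885/3844 = -249196705901/56731744153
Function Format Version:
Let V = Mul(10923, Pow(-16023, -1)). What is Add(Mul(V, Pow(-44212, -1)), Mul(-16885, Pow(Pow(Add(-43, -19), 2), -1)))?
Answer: Rational(-249196705901, 56731744153) ≈ -4.3925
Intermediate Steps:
V = Rational(-3641, 5341) (V = Mul(10923, Rational(-1, 16023)) = Rational(-3641, 5341) ≈ -0.68171)
Add(Mul(V, Pow(-44212, -1)), Mul(-16885, Pow(Pow(Add(-43, -19), 2), -1))) = Add(Mul(Rational(-3641, 5341), Pow(-44212, -1)), Mul(-16885, Pow(Pow(Add(-43, -19), 2), -1))) = Add(Mul(Rational(-3641, 5341), Rational(-1, 44212)), Mul(-16885, Pow(Pow(-62, 2), -1))) = Add(Rational(3641, 236136292), Mul(-16885, Pow(3844, -1))) = Add(Rational(3641, 236136292), Mul(-16885, Rational(1, 3844))) = Add(Rational(3641, 236136292), Rational(-16885, 3844)) = Rational(-249196705901, 56731744153)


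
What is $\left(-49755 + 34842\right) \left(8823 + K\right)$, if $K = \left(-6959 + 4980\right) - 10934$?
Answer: $60994170$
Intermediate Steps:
$K = -12913$ ($K = -1979 - 10934 = -12913$)
$\left(-49755 + 34842\right) \left(8823 + K\right) = \left(-49755 + 34842\right) \left(8823 - 12913\right) = \left(-14913\right) \left(-4090\right) = 60994170$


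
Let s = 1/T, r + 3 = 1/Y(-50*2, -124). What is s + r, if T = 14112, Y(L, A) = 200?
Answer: -1056611/352800 ≈ -2.9949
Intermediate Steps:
r = -599/200 (r = -3 + 1/200 = -599/200 ≈ -2.9950)
s = 1/14112 ≈ 7.0862e-5
s + r = 1/14112 - 599/200 = -1056611/352800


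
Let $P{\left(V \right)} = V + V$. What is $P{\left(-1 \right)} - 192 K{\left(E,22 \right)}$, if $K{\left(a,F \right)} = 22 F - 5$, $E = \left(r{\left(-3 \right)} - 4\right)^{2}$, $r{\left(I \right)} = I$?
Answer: $-91970$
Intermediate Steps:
$E = 49$ ($E = \left(-3 - 4\right)^{2} = \left(-7\right)^{2} = 49$)
$P{\left(V \right)} = 2 V$
$K{\left(a,F \right)} = -5 + 22 F$
$P{\left(-1 \right)} - 192 K{\left(E,22 \right)} = 2 \left(-1\right) - 192 \left(-5 + 22 \cdot 22\right) = -2 - 192 \left(-5 + 484\right) = -2 - 91968 = -91970$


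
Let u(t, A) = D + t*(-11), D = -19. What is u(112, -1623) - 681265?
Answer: -682516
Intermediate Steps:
u(t, A) = -19 - 11*t (u(t, A) = -19 + t*(-11) = -19 - 11*t)
u(112, -1623) - 681265 = (-19 - 11*112) - 681265 = (-19 - 1232) - 681265 = -1251 - 681265 = -682516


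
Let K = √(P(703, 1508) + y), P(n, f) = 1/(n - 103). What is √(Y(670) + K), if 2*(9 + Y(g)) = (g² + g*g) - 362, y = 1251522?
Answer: √(403839000 + 15*√4505479206)/30 ≈ 670.69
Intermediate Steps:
P(n, f) = 1/(-103 + n)
Y(g) = -190 + g² (Y(g) = -9 + ((g² + g*g) - 362)/2 = -9 + ((g² + g²) - 362)/2 = -9 + (2*g² - 362)/2 = -9 + (-362 + 2*g²)/2 = -9 + (-181 + g²) = -190 + g²)
K = √4505479206/60 (K = √(1/(-103 + 703) + 1251522) = √(1/600 + 1251522) = √(750913201/600) = √4505479206/60 ≈ 1118.7)
√(Y(670) + K) = √((-190 + 670²) + √4505479206/60) = √((-190 + 448900) + √4505479206/60) = √(448710 + √4505479206/60)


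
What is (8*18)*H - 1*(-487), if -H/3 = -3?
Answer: 1783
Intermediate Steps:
H = 9 (H = -3*(-3) = 9)
(8*18)*H - 1*(-487) = (8*18)*9 - 1*(-487) = 144*9 + 487 = 1296 + 487 = 1783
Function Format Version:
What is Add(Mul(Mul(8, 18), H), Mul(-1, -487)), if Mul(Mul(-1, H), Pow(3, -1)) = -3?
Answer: 1783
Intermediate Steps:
H = 9 (H = Mul(-3, -3) = 9)
Add(Mul(Mul(8, 18), H), Mul(-1, -487)) = Add(Mul(Mul(8, 18), 9), Mul(-1, -487)) = Add(Mul(144, 9), 487) = Add(1296, 487) = 1783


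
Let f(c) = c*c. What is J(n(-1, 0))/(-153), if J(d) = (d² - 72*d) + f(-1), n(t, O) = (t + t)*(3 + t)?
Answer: -305/153 ≈ -1.9935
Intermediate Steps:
n(t, O) = 2*t*(3 + t) (n(t, O) = (2*t)*(3 + t) = 2*t*(3 + t))
f(c) = c²
J(d) = 1 + d² - 72*d (J(d) = (d² - 72*d) + (-1)² = (d² - 72*d) + 1 = 1 + d² - 72*d)
J(n(-1, 0))/(-153) = (1 + (2*(-1)*(3 - 1))² - 144*(-1)*(3 - 1))/(-153) = (1 + (2*(-1)*2)² - 144*(-1)*2)*(-1/153) = (1 + (-4)² - 72*(-4))*(-1/153) = (1 + 16 + 288)*(-1/153) = 305*(-1/153) = -305/153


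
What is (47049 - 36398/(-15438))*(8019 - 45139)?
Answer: -13481591641600/7719 ≈ -1.7465e+9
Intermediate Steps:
(47049 - 36398/(-15438))*(8019 - 45139) = (47049 - 36398*(-1/15438))*(-37120) = (47049 + 18199/7719)*(-37120) = (363189430/7719)*(-37120) = -13481591641600/7719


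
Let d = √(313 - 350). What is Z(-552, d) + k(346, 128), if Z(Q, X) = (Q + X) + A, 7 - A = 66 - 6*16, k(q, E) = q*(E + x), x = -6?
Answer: 41697 + I*√37 ≈ 41697.0 + 6.0828*I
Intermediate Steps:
k(q, E) = q*(-6 + E) (k(q, E) = q*(E - 6) = q*(-6 + E))
d = I*√37 (d = √(-37) = I*√37 ≈ 6.0828*I)
A = 37 (A = 7 - (66 - 6*16) = 7 - (66 - 96) = 7 - 1*(-30) = 7 + 30 = 37)
Z(Q, X) = 37 + Q + X (Z(Q, X) = (Q + X) + 37 = 37 + Q + X)
Z(-552, d) + k(346, 128) = (37 - 552 + I*√37) + 346*(-6 + 128) = (-515 + I*√37) + 346*122 = (-515 + I*√37) + 42212 = 41697 + I*√37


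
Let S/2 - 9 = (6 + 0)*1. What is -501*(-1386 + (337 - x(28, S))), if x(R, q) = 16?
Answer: 533565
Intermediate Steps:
S = 30 (S = 18 + 2*((6 + 0)*1) = 18 + 2*(6*1) = 18 + 2*6 = 18 + 12 = 30)
-501*(-1386 + (337 - x(28, S))) = -501*(-1386 + (337 - 1*16)) = -501*(-1386 + (337 - 16)) = -501*(-1386 + 321) = -501*(-1065) = 533565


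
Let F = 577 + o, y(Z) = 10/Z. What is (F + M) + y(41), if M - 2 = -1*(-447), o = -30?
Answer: 40846/41 ≈ 996.24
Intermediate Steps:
M = 449 (M = 2 - 1*(-447) = 2 + 447 = 449)
F = 547 (F = 577 - 30 = 547)
(F + M) + y(41) = (547 + 449) + 10/41 = 996 + 10*(1/41) = 996 + 10/41 = 40846/41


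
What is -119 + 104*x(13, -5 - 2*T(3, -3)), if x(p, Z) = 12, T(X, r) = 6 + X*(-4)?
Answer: 1129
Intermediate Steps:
T(X, r) = 6 - 4*X
-119 + 104*x(13, -5 - 2*T(3, -3)) = -119 + 104*12 = -119 + 1248 = 1129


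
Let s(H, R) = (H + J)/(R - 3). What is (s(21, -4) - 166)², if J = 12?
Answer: 1428025/49 ≈ 29143.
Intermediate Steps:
s(H, R) = (12 + H)/(-3 + R) (s(H, R) = (H + 12)/(R - 3) = (12 + H)/(-3 + R))
(s(21, -4) - 166)² = ((12 + 21)/(-3 - 4) - 166)² = (33/(-7) - 166)² = (-⅐*33 - 166)² = (-33/7 - 166)² = (-1195/7)² = 1428025/49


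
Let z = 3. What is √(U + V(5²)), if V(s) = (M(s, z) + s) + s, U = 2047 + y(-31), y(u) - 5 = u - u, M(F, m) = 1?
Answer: √2103 ≈ 45.858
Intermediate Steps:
y(u) = 5 (y(u) = 5 + (u - u) = 5 + 0 = 5)
U = 2052 (U = 2047 + 5 = 2052)
V(s) = 1 + 2*s (V(s) = (1 + s) + s = 1 + 2*s)
√(U + V(5²)) = √(2052 + (1 + 2*5²)) = √(2052 + (1 + 2*25)) = √(2052 + (1 + 50)) = √(2052 + 51) = √2103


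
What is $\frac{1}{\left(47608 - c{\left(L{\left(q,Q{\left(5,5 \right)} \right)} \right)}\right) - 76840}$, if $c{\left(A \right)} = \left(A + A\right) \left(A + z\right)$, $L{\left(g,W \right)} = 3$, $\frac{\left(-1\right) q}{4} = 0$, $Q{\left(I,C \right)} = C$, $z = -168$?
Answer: $- \frac{1}{28242} \approx -3.5408 \cdot 10^{-5}$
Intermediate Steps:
$q = 0$ ($q = \left(-4\right) 0 = 0$)
$c{\left(A \right)} = 2 A \left(-168 + A\right)$ ($c{\left(A \right)} = \left(A + A\right) \left(A - 168\right) = 2 A \left(-168 + A\right)$)
$\frac{1}{\left(47608 - c{\left(L{\left(q,Q{\left(5,5 \right)} \right)} \right)}\right) - 76840} = \frac{1}{\left(47608 - 2 \cdot 3 \left(-168 + 3\right)\right) - 76840} = \frac{1}{\left(47608 - 2 \cdot 3 \left(-165\right)\right) - 76840} = \frac{1}{\left(47608 - -990\right) - 76840} = \frac{1}{\left(47608 + 990\right) - 76840} = \frac{1}{48598 - 76840} = \frac{1}{-28242} = - \frac{1}{28242}$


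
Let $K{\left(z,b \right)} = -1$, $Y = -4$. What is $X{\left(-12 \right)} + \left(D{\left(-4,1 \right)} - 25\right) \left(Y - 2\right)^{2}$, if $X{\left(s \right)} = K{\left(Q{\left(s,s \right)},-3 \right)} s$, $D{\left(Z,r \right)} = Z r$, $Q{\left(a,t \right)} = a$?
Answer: $-1032$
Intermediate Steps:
$X{\left(s \right)} = - s$
$X{\left(-12 \right)} + \left(D{\left(-4,1 \right)} - 25\right) \left(Y - 2\right)^{2} = \left(-1\right) \left(-12\right) + \left(\left(-4\right) 1 - 25\right) \left(-4 - 2\right)^{2} = 12 + \left(-4 - 25\right) \left(-6\right)^{2} = 12 - 1044 = -1032$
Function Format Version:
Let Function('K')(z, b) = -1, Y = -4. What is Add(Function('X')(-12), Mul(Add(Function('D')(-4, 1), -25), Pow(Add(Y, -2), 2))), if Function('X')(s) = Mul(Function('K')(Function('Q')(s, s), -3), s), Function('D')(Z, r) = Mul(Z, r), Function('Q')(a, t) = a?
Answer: -1032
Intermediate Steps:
Function('X')(s) = Mul(-1, s)
Add(Function('X')(-12), Mul(Add(Function('D')(-4, 1), -25), Pow(Add(Y, -2), 2))) = Add(Mul(-1, -12), Mul(Add(Mul(-4, 1), -25), Pow(Add(-4, -2), 2))) = Add(12, Mul(Add(-4, -25), Pow(-6, 2))) = Add(12, Mul(-29, 36)) = Add(12, -1044) = -1032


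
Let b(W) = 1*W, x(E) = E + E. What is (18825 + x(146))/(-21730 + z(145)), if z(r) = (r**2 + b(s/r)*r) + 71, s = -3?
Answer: -2731/91 ≈ -30.011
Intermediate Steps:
x(E) = 2*E
b(W) = W
z(r) = 68 + r**2 (z(r) = (r**2 + (-3/r)*r) + 71 = (r**2 - 3) + 71 = (-3 + r**2) + 71 = 68 + r**2)
(18825 + x(146))/(-21730 + z(145)) = (18825 + 2*146)/(-21730 + (68 + 145**2)) = (18825 + 292)/(-21730 + (68 + 21025)) = 19117/(-21730 + 21093) = 19117/(-637) = 19117*(-1/637) = -2731/91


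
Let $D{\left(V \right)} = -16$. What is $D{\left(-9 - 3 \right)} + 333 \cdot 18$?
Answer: $5978$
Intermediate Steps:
$D{\left(-9 - 3 \right)} + 333 \cdot 18 = -16 + 333 \cdot 18 = -16 + 5994 = 5978$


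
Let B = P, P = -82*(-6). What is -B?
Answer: -492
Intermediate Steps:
P = 492
B = 492
-B = -1*492 = -492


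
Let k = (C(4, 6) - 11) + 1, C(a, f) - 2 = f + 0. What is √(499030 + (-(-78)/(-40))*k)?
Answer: √49903390/10 ≈ 706.42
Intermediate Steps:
C(a, f) = 2 + f (C(a, f) = 2 + (f + 0) = 2 + f)
k = -2 (k = ((2 + 6) - 11) + 1 = (8 - 11) + 1 = -3 + 1 = -2)
√(499030 + (-(-78)/(-40))*k) = √(499030 - (-78)/(-40)*(-2)) = √(499030 - (-78)*(-1)/40*(-2)) = √(499030 - 1*39/20*(-2)) = √(499030 - 39/20*(-2)) = √(499030 + 39/10) = √(4990339/10) = √49903390/10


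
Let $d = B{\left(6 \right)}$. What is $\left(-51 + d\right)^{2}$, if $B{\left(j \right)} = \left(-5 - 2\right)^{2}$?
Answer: $4$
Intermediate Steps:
$B{\left(j \right)} = 49$ ($B{\left(j \right)} = \left(-7\right)^{2} = 49$)
$d = 49$
$\left(-51 + d\right)^{2} = \left(-51 + 49\right)^{2} = \left(-2\right)^{2} = 4$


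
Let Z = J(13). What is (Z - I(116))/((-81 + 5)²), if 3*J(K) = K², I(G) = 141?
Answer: -127/8664 ≈ -0.014658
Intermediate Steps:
J(K) = K²/3
Z = 169/3 (Z = (⅓)*13² = (⅓)*169 = 169/3 ≈ 56.333)
(Z - I(116))/((-81 + 5)²) = (169/3 - 1*141)/((-81 + 5)²) = (169/3 - 141)/((-76)²) = -254/3/5776 = -254/3*1/5776 = -127/8664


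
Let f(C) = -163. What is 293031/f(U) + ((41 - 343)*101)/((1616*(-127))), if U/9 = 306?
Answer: -297694883/165608 ≈ -1797.6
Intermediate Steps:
U = 2754 (U = 9*306 = 2754)
293031/f(U) + ((41 - 343)*101)/((1616*(-127))) = 293031/(-163) + ((41 - 343)*101)/((1616*(-127))) = 293031*(-1/163) - 302*101/(-205232) = -293031/163 - 30502*(-1/205232) = -293031/163 + 151/1016 = -297694883/165608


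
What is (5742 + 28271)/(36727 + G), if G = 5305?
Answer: 34013/42032 ≈ 0.80922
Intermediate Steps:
(5742 + 28271)/(36727 + G) = (5742 + 28271)/(36727 + 5305) = 34013/42032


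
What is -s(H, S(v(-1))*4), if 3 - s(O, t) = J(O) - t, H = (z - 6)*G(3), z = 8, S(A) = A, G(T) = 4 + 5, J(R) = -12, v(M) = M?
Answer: -11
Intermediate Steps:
G(T) = 9
H = 18 (H = (8 - 6)*9 = 2*9 = 18)
s(O, t) = 15 + t (s(O, t) = 3 - (-12 - t) = 3 + (12 + t) = 15 + t)
-s(H, S(v(-1))*4) = -(15 - 1*4) = -(15 - 4) = -1*11 = -11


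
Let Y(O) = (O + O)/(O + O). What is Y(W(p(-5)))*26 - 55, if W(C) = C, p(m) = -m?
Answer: -29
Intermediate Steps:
Y(O) = 1 (Y(O) = (2*O)/((2*O)) = (2*O)*(1/(2*O)) = 1)
Y(W(p(-5)))*26 - 55 = 1*26 - 55 = 26 - 55 = -29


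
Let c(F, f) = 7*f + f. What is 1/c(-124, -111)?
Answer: -1/888 ≈ -0.0011261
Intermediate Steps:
c(F, f) = 8*f
1/c(-124, -111) = 1/(8*(-111)) = 1/(-888) = -1/888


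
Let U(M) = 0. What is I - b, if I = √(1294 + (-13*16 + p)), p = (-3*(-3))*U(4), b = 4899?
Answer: -4899 + √1086 ≈ -4866.0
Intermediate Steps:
p = 0 (p = -3*(-3)*0 = 9*0 = 0)
I = √1086 (I = √(1294 + (-13*16 + 0)) = √(1294 + (-208 + 0)) = √(1294 - 208) = √1086 ≈ 32.955)
I - b = √1086 - 1*4899 = √1086 - 4899 = -4899 + √1086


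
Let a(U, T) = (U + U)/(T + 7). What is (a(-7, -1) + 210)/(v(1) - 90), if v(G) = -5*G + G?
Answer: -623/282 ≈ -2.2092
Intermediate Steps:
v(G) = -4*G
a(U, T) = 2*U/(7 + T) (a(U, T) = (2*U)/(7 + T) = 2*U/(7 + T))
(a(-7, -1) + 210)/(v(1) - 90) = (2*(-7)/(7 - 1) + 210)/(-4*1 - 90) = (2*(-7)/6 + 210)/(-4 - 90) = (2*(-7)*(⅙) + 210)/(-94) = (-7/3 + 210)*(-1/94) = (623/3)*(-1/94) = -623/282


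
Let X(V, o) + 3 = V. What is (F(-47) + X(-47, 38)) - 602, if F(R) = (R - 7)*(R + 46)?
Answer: -598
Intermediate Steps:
F(R) = (-7 + R)*(46 + R)
X(V, o) = -3 + V
(F(-47) + X(-47, 38)) - 602 = ((-322 + (-47)**2 + 39*(-47)) + (-3 - 47)) - 602 = ((-322 + 2209 - 1833) - 50) - 602 = (54 - 50) - 602 = 4 - 602 = -598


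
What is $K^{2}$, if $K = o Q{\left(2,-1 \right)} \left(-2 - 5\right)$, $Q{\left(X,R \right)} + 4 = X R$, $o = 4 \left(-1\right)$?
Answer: $28224$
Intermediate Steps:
$o = -4$
$Q{\left(X,R \right)} = -4 + R X$ ($Q{\left(X,R \right)} = -4 + X R = -4 + R X$)
$K = -168$ ($K = - 4 \left(-4 - 2\right) \left(-2 - 5\right) = \left(-4\right) \left(-6\right) \left(-7\right) = 24 \left(-7\right) = -168$)
$K^{2} = \left(-168\right)^{2} = 28224$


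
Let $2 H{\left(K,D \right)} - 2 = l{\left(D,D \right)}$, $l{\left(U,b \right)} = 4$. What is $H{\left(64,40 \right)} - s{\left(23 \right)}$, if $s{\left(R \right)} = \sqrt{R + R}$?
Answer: $3 - \sqrt{46} \approx -3.7823$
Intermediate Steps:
$H{\left(K,D \right)} = 3$ ($H{\left(K,D \right)} = 1 + \frac{1}{2} \cdot 4 = 1 + 2 = 3$)
$s{\left(R \right)} = \sqrt{2} \sqrt{R}$ ($s{\left(R \right)} = \sqrt{2 R} = \sqrt{2} \sqrt{R}$)
$H{\left(64,40 \right)} - s{\left(23 \right)} = 3 - \sqrt{2} \sqrt{23} = 3 - \sqrt{46}$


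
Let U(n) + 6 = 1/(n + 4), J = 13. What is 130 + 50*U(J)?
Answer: -2840/17 ≈ -167.06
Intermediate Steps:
U(n) = -6 + 1/(4 + n) (U(n) = -6 + 1/(n + 4) = -6 + 1/(4 + n))
130 + 50*U(J) = 130 + 50*((-23 - 6*13)/(4 + 13)) = 130 + 50*((-23 - 78)/17) = 130 + 50*((1/17)*(-101)) = 130 + 50*(-101/17) = 130 - 5050/17 = -2840/17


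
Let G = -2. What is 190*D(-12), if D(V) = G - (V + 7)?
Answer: 570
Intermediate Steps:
D(V) = -9 - V (D(V) = -2 - (V + 7) = -2 - (7 + V) = -2 + (-7 - V) = -9 - V)
190*D(-12) = 190*(-9 - 1*(-12)) = 190*(-9 + 12) = 190*3 = 570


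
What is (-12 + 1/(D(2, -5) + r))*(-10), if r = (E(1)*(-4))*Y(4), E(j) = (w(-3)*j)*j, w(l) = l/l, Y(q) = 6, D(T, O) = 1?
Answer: 2770/23 ≈ 120.43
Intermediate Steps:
w(l) = 1
E(j) = j² (E(j) = (1*j)*j = j*j = j²)
r = -24 (r = (1²*(-4))*6 = (1*(-4))*6 = -4*6 = -24)
(-12 + 1/(D(2, -5) + r))*(-10) = (-12 + 1/(1 - 24))*(-10) = (-12 + 1/(-23))*(-10) = (-12 - 1/23)*(-10) = -277/23*(-10) = 2770/23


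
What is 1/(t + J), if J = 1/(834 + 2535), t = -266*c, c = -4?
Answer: 3369/3584617 ≈ 0.00093985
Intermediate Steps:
t = 1064 (t = -266*(-4) = 1064)
J = 1/3369 ≈ 0.00029682
1/(t + J) = 1/(1064 + 1/3369) = 1/(3584617/3369) = 3369/3584617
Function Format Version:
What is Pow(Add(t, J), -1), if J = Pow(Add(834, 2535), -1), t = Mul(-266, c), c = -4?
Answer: Rational(3369, 3584617) ≈ 0.00093985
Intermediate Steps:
t = 1064 (t = Mul(-266, -4) = 1064)
J = Rational(1, 3369) (J = Pow(3369, -1) = Rational(1, 3369) ≈ 0.00029682)
Pow(Add(t, J), -1) = Pow(Add(1064, Rational(1, 3369)), -1) = Pow(Rational(3584617, 3369), -1) = Rational(3369, 3584617)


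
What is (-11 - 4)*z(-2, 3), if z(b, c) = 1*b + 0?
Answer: 30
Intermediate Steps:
z(b, c) = b (z(b, c) = b + 0 = b)
(-11 - 4)*z(-2, 3) = (-11 - 4)*(-2) = -15*(-2) = 30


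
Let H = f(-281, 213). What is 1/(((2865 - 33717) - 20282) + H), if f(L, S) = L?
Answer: -1/51415 ≈ -1.9450e-5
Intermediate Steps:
H = -281
1/(((2865 - 33717) - 20282) + H) = 1/(((2865 - 33717) - 20282) - 281) = 1/((-30852 - 20282) - 281) = 1/(-51134 - 281) = 1/(-51415) = -1/51415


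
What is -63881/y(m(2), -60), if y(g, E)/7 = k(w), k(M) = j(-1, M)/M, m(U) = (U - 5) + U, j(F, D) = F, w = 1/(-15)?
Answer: -63881/105 ≈ -608.39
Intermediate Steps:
w = -1/15 ≈ -0.066667
m(U) = -5 + 2*U (m(U) = (-5 + U) + U = -5 + 2*U)
k(M) = -1/M
y(g, E) = 105 (y(g, E) = 7*(-1/(-1/15)) = 7*(-1*(-15)) = 7*15 = 105)
-63881/y(m(2), -60) = -63881/105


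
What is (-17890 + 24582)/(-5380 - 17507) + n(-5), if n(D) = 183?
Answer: 4181629/22887 ≈ 182.71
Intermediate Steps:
(-17890 + 24582)/(-5380 - 17507) + n(-5) = (-17890 + 24582)/(-5380 - 17507) + 183 = 6692/(-22887) + 183 = 6692*(-1/22887) + 183 = -6692/22887 + 183 = 4181629/22887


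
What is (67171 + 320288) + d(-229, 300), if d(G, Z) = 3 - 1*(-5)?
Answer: 387467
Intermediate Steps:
d(G, Z) = 8 (d(G, Z) = 3 + 5 = 8)
(67171 + 320288) + d(-229, 300) = (67171 + 320288) + 8 = 387459 + 8 = 387467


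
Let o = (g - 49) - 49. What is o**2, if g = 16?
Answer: 6724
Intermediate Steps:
o = -82 (o = (16 - 49) - 49 = -33 - 49 = -82)
o**2 = (-82)**2 = 6724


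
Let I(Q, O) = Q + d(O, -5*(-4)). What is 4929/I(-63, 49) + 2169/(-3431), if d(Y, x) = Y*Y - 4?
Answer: 3949651/2669318 ≈ 1.4796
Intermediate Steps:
d(Y, x) = -4 + Y² (d(Y, x) = Y² - 4 = -4 + Y²)
I(Q, O) = -4 + Q + O² (I(Q, O) = Q + (-4 + O²) = -4 + Q + O²)
4929/I(-63, 49) + 2169/(-3431) = 4929/(-4 - 63 + 49²) + 2169/(-3431) = 4929/(-4 - 63 + 2401) + 2169*(-1/3431) = 4929/2334 - 2169/3431 = 4929*(1/2334) - 2169/3431 = 1643/778 - 2169/3431 = 3949651/2669318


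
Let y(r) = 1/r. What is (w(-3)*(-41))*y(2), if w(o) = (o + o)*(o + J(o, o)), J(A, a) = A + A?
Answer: -1107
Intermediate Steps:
J(A, a) = 2*A
w(o) = 6*o**2 (w(o) = (o + o)*(o + 2*o) = (2*o)*(3*o) = 6*o**2)
(w(-3)*(-41))*y(2) = ((6*(-3)**2)*(-41))/2 = ((6*9)*(-41))*(1/2) = (54*(-41))*(1/2) = -2214*1/2 = -1107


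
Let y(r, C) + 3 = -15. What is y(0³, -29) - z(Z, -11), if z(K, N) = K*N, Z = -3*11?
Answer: -381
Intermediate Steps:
y(r, C) = -18 (y(r, C) = -3 - 15 = -18)
Z = -33
y(0³, -29) - z(Z, -11) = -18 - (-33)*(-11) = -18 - 1*363 = -18 - 363 = -381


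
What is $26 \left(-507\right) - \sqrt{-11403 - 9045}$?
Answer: $-13182 - 12 i \sqrt{142} \approx -13182.0 - 143.0 i$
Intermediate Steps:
$26 \left(-507\right) - \sqrt{-11403 - 9045} = -13182 - \sqrt{-11403 - 9045} = -13182 - \sqrt{-20448} = -13182 - 12 i \sqrt{142}$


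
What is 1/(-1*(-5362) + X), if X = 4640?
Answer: 1/10002 ≈ 9.9980e-5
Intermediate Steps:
1/(-1*(-5362) + X) = 1/(-1*(-5362) + 4640) = 1/(5362 + 4640) = 1/10002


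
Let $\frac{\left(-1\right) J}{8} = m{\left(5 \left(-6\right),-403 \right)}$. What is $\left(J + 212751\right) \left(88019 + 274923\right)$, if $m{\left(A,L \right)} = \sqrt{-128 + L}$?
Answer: $77216273442 - 8710608 i \sqrt{59} \approx 7.7216 \cdot 10^{10} - 6.6907 \cdot 10^{7} i$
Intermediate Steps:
$J = - 24 i \sqrt{59}$ ($J = - 8 \sqrt{-128 - 403} = - 8 \sqrt{-531} = - 8 \cdot 3 i \sqrt{59} = - 24 i \sqrt{59} \approx - 184.35 i$)
$\left(J + 212751\right) \left(88019 + 274923\right) = \left(- 24 i \sqrt{59} + 212751\right) \left(88019 + 274923\right) = \left(212751 - 24 i \sqrt{59}\right) 362942 = 77216273442 - 8710608 i \sqrt{59}$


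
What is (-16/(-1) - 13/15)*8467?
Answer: 1922009/15 ≈ 1.2813e+5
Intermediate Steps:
(-16/(-1) - 13/15)*8467 = (-16*(-1) - 13*1/15)*8467 = (16 - 13/15)*8467 = (227/15)*8467 = 1922009/15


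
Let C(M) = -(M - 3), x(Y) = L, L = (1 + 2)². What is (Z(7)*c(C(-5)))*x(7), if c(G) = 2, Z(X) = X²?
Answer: 882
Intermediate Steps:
L = 9 (L = 3² = 9)
x(Y) = 9
C(M) = 3 - M (C(M) = -(-3 + M) = 3 - M)
(Z(7)*c(C(-5)))*x(7) = (7²*2)*9 = (49*2)*9 = 98*9 = 882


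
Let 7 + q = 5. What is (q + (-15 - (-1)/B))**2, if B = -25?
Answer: 181476/625 ≈ 290.36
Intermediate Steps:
q = -2 (q = -7 + 5 = -2)
(q + (-15 - (-1)/B))**2 = (-2 + (-15 - (-1)/(-25)))**2 = (-2 + (-15 - (-1)*(-1)/25))**2 = (-2 + (-15 - 1*1/25))**2 = (-2 + (-15 - 1/25))**2 = (-2 - 376/25)**2 = (-426/25)**2 = 181476/625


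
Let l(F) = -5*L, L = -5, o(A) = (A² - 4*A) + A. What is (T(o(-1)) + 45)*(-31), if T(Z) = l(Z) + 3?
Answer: -2263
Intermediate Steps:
o(A) = A² - 3*A
l(F) = 25 (l(F) = -5*(-5) = 25)
T(Z) = 28 (T(Z) = 25 + 3 = 28)
(T(o(-1)) + 45)*(-31) = (28 + 45)*(-31) = 73*(-31) = -2263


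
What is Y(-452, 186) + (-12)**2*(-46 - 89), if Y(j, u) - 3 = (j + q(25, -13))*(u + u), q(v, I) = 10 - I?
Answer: -179025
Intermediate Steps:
Y(j, u) = 3 + 2*u*(23 + j) (Y(j, u) = 3 + (j + (10 - 1*(-13)))*(u + u) = 3 + (j + (10 + 13))*(2*u) = 3 + (j + 23)*(2*u) = 3 + (23 + j)*(2*u) = 3 + 2*u*(23 + j))
Y(-452, 186) + (-12)**2*(-46 - 89) = (3 + 46*186 + 2*(-452)*186) + (-12)**2*(-46 - 89) = (3 + 8556 - 168144) + 144*(-135) = -159585 - 19440 = -179025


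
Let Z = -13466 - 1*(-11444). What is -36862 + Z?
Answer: -38884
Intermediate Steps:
Z = -2022 (Z = -13466 + 11444 = -2022)
-36862 + Z = -36862 - 2022 = -38884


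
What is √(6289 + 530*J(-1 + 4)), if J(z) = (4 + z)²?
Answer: √32259 ≈ 179.61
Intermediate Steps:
√(6289 + 530*J(-1 + 4)) = √(6289 + 530*(4 + (-1 + 4))²) = √(6289 + 530*(4 + 3)²) = √(6289 + 530*7²) = √(6289 + 530*49) = √(6289 + 25970) = √32259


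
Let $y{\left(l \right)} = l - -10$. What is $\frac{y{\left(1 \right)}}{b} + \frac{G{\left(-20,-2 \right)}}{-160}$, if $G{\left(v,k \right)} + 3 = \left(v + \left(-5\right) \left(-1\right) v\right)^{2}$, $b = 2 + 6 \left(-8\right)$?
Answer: $- \frac{332011}{3680} \approx -90.22$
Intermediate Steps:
$b = -46$ ($b = 2 - 48 = -46$)
$G{\left(v,k \right)} = -3 + 36 v^{2}$ ($G{\left(v,k \right)} = -3 + \left(v + \left(-5\right) \left(-1\right) v\right)^{2} = -3 + \left(v + 5 v\right)^{2} = -3 + \left(6 v\right)^{2} = -3 + 36 v^{2}$)
$y{\left(l \right)} = 10 + l$ ($y{\left(l \right)} = l + 10 = 10 + l$)
$\frac{y{\left(1 \right)}}{b} + \frac{G{\left(-20,-2 \right)}}{-160} = \frac{10 + 1}{-46} + \frac{-3 + 36 \left(-20\right)^{2}}{-160} = 11 \left(- \frac{1}{46}\right) + \left(-3 + 36 \cdot 400\right) \left(- \frac{1}{160}\right) = - \frac{11}{46} + \left(-3 + 14400\right) \left(- \frac{1}{160}\right) = - \frac{11}{46} + 14397 \left(- \frac{1}{160}\right) = - \frac{11}{46} - \frac{14397}{160} = - \frac{332011}{3680}$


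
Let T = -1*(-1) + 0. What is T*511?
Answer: 511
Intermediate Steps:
T = 1 (T = 1 + 0 = 1)
T*511 = 1*511 = 511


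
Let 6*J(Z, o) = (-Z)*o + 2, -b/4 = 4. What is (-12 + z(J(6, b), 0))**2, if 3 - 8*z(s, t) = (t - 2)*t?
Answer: 8649/64 ≈ 135.14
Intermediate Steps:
b = -16 (b = -4*4 = -16)
J(Z, o) = 1/3 - Z*o/6 (J(Z, o) = ((-Z)*o + 2)/6 = (-Z*o + 2)/6 = (2 - Z*o)/6 = 1/3 - Z*o/6)
z(s, t) = 3/8 - t*(-2 + t)/8 (z(s, t) = 3/8 - (t - 2)*t/8 = 3/8 - (-2 + t)*t/8 = 3/8 - t*(-2 + t)/8)
(-12 + z(J(6, b), 0))**2 = (-12 + (3/8 - 1/8*0**2 + (1/4)*0))**2 = (-12 + (3/8 - 1/8*0 + 0))**2 = (-12 + (3/8 + 0 + 0))**2 = (-12 + 3/8)**2 = (-93/8)**2 = 8649/64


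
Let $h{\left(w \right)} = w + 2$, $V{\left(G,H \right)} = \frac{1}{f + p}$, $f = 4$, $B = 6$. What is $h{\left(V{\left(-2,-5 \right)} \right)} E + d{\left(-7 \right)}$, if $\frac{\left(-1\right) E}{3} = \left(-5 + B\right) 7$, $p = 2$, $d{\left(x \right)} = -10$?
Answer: $- \frac{111}{2} \approx -55.5$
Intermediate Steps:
$V{\left(G,H \right)} = \frac{1}{6}$ ($V{\left(G,H \right)} = \frac{1}{4 + 2} = \frac{1}{6}$)
$h{\left(w \right)} = 2 + w$
$E = -21$ ($E = - 3 \left(-5 + 6\right) 7 = - 3 \cdot 1 \cdot 7 = \left(-3\right) 7 = -21$)
$h{\left(V{\left(-2,-5 \right)} \right)} E + d{\left(-7 \right)} = \left(2 + \frac{1}{6}\right) \left(-21\right) - 10 = \frac{13}{6} \left(-21\right) - 10 = - \frac{91}{2} - 10 = - \frac{111}{2}$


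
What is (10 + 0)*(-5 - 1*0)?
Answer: -50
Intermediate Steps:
(10 + 0)*(-5 - 1*0) = 10*(-5 + 0) = 10*(-5) = -50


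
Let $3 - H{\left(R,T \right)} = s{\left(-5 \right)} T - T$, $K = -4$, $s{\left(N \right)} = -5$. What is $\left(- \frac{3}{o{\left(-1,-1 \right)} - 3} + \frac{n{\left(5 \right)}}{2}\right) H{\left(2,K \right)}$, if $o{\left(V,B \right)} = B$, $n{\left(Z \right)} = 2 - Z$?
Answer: $\frac{63}{4} \approx 15.75$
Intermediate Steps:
$H{\left(R,T \right)} = 3 + 6 T$ ($H{\left(R,T \right)} = 3 - \left(- 5 T - T\right) = 3 - - 6 T = 3 + 6 T$)
$\left(- \frac{3}{o{\left(-1,-1 \right)} - 3} + \frac{n{\left(5 \right)}}{2}\right) H{\left(2,K \right)} = \left(- \frac{3}{-1 - 3} + \frac{2 - 5}{2}\right) \left(3 + 6 \left(-4\right)\right) = \left(- \frac{3}{-1 - 3} + \left(2 - 5\right) \frac{1}{2}\right) \left(3 - 24\right) = \left(- \frac{3}{-4} - \frac{3}{2}\right) \left(-21\right) = \left(\left(-3\right) \left(- \frac{1}{4}\right) - \frac{3}{2}\right) \left(-21\right) = \left(\frac{3}{4} - \frac{3}{2}\right) \left(-21\right) = \left(- \frac{3}{4}\right) \left(-21\right) = \frac{63}{4}$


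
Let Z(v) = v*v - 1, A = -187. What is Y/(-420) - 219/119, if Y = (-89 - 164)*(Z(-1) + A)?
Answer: -817427/7140 ≈ -114.49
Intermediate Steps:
Z(v) = -1 + v² (Z(v) = v² - 1 = -1 + v²)
Y = 47311 (Y = (-89 - 164)*((-1 + (-1)²) - 187) = -253*((-1 + 1) - 187) = -253*(0 - 187) = -253*(-187) = 47311)
Y/(-420) - 219/119 = 47311/(-420) - 219/119 = 47311*(-1/420) - 219*1/119 = -47311/420 - 219/119 = -817427/7140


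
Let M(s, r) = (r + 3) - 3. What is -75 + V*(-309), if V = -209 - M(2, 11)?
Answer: 67905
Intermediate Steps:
M(s, r) = r (M(s, r) = (3 + r) - 3 = r)
V = -220 (V = -209 - 1*11 = -209 - 11 = -220)
-75 + V*(-309) = -75 - 220*(-309) = -75 + 67980 = 67905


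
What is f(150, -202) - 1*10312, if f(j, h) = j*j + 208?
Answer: 12396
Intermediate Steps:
f(j, h) = 208 + j² (f(j, h) = j² + 208 = 208 + j²)
f(150, -202) - 1*10312 = (208 + 150²) - 1*10312 = (208 + 22500) - 10312 = 22708 - 10312 = 12396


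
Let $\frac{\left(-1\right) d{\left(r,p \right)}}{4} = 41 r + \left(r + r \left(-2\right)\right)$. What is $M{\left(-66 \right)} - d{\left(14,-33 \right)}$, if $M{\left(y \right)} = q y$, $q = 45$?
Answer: $-730$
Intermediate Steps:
$M{\left(y \right)} = 45 y$
$d{\left(r,p \right)} = - 160 r$ ($d{\left(r,p \right)} = - 4 \left(41 r + \left(r + r \left(-2\right)\right)\right) = - 4 \left(41 r + \left(r - 2 r\right)\right) = - 4 \left(41 r - r\right) = - 4 \cdot 40 r = - 160 r$)
$M{\left(-66 \right)} - d{\left(14,-33 \right)} = 45 \left(-66\right) - \left(-160\right) 14 = -2970 - -2240 = -2970 + 2240 = -730$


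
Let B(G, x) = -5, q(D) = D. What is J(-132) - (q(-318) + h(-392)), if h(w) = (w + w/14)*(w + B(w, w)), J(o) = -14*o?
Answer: -164574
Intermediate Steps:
h(w) = 15*w*(-5 + w)/14 (h(w) = (w + w/14)*(w - 5) = (w + w*(1/14))*(-5 + w) = (w + w/14)*(-5 + w) = (15*w/14)*(-5 + w) = 15*w*(-5 + w)/14)
J(-132) - (q(-318) + h(-392)) = -14*(-132) - (-318 + (15/14)*(-392)*(-5 - 392)) = 1848 - (-318 + (15/14)*(-392)*(-397)) = 1848 - (-318 + 166740) = 1848 - 1*166422 = 1848 - 166422 = -164574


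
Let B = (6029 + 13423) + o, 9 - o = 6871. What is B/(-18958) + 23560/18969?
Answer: 103915385/179807151 ≈ 0.57793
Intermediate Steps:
o = -6862 (o = 9 - 1*6871 = 9 - 6871 = -6862)
B = 12590 (B = (6029 + 13423) - 6862 = 19452 - 6862 = 12590)
B/(-18958) + 23560/18969 = 12590/(-18958) + 23560/18969 = 12590*(-1/18958) + 23560*(1/18969) = -6295/9479 + 23560/18969 = 103915385/179807151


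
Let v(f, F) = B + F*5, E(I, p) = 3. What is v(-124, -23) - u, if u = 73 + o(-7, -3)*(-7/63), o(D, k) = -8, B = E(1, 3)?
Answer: -1673/9 ≈ -185.89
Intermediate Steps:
B = 3
v(f, F) = 3 + 5*F (v(f, F) = 3 + F*5 = 3 + 5*F)
u = 665/9 (u = 73 - (-56)/63 = 73 - 8*(-⅑) = 73 + 8/9 = 665/9 ≈ 73.889)
v(-124, -23) - u = (3 + 5*(-23)) - 1*665/9 = (3 - 115) - 665/9 = -112 - 665/9 = -1673/9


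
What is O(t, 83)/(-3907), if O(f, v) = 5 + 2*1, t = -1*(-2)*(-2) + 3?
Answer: -7/3907 ≈ -0.0017917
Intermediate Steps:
t = -1 (t = 2*(-2) + 3 = -4 + 3 = -1)
O(f, v) = 7 (O(f, v) = 5 + 2 = 7)
O(t, 83)/(-3907) = 7/(-3907) = 7*(-1/3907) = -7/3907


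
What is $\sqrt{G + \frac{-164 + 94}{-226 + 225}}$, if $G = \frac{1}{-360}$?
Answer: $\frac{\sqrt{251990}}{60} \approx 8.3664$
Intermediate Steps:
$G = - \frac{1}{360} \approx -0.0027778$
$\sqrt{G + \frac{-164 + 94}{-226 + 225}} = \sqrt{- \frac{1}{360} + \frac{-164 + 94}{-226 + 225}} = \sqrt{- \frac{1}{360} - \frac{70}{-1}} = \sqrt{- \frac{1}{360} - -70} = \sqrt{- \frac{1}{360} + 70} = \sqrt{\frac{25199}{360}} = \frac{\sqrt{251990}}{60}$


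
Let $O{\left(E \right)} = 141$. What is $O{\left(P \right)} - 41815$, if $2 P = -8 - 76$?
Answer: $-41674$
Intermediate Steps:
$P = -42$ ($P = \frac{-8 - 76}{2} = \frac{1}{2} \left(-84\right) = -42$)
$O{\left(P \right)} - 41815 = 141 - 41815 = -41674$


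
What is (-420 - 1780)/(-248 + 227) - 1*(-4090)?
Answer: 88090/21 ≈ 4194.8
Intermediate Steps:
(-420 - 1780)/(-248 + 227) - 1*(-4090) = -2200/(-21) + 4090 = -2200*(-1/21) + 4090 = 2200/21 + 4090 = 88090/21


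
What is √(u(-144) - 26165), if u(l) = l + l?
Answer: I*√26453 ≈ 162.64*I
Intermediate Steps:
u(l) = 2*l
√(u(-144) - 26165) = √(2*(-144) - 26165) = √(-288 - 26165) = √(-26453) = I*√26453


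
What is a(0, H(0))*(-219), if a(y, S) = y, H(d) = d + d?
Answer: 0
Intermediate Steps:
H(d) = 2*d
a(0, H(0))*(-219) = 0*(-219) = 0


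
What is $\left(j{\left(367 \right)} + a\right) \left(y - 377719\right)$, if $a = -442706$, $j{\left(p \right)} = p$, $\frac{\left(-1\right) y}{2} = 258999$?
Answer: $396210562063$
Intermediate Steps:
$y = -517998$ ($y = \left(-2\right) 258999 = -517998$)
$\left(j{\left(367 \right)} + a\right) \left(y - 377719\right) = \left(367 - 442706\right) \left(-517998 - 377719\right) = \left(-442339\right) \left(-895717\right) = 396210562063$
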